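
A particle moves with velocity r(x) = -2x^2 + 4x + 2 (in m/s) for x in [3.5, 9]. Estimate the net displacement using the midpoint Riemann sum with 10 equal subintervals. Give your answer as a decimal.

Δx = (9 − 3.5)/10 = 0.55.
Midpoints: 3.775, 4.325, 4.875, 5.425, 5.975, 6.525, 7.075, 7.625, 8.175, 8.725.
r(3.775) = -11.40125, r(4.325) = -18.11125, r(4.875) = -26.03125, r(5.425) = -35.16125, r(5.975) = -45.50125, r(6.525) = -57.05125, r(7.075) = -69.81125, r(7.625) = -83.78125, r(8.175) = -98.96125, r(8.725) = -115.35125.
Sum = Δx · [r(3.775) + r(4.325) + r(4.875) + ...].
Sum = -308.639375.

-308.639375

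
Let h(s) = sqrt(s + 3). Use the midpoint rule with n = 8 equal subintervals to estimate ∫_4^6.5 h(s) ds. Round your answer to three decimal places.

7.174

Δs = (6.5 − 4)/8 = 0.3125.
Midpoints: 4.15625, 4.46875, 4.78125, 5.09375, 5.40625, 5.71875, 6.03125, 6.34375.
h(4.15625) ≈ 2.675, h(4.46875) ≈ 2.733, h(4.78125) ≈ 2.789, h(5.09375) ≈ 2.845, h(5.40625) ≈ 2.899, h(5.71875) ≈ 2.953, h(6.03125) ≈ 3.005, h(6.34375) ≈ 3.057.
Sum = Δs · [h(4.15625) + h(4.46875) + h(4.78125) + ...].
Sum ≈ 7.174.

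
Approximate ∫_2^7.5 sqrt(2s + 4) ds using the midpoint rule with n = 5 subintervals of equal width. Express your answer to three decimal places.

Δs = (7.5 − 2)/5 = 1.1.
Midpoints: 2.55, 3.65, 4.75, 5.85, 6.95.
f(2.55) ≈ 3.017, f(3.65) ≈ 3.362, f(4.75) ≈ 3.674, f(5.85) ≈ 3.962, f(6.95) ≈ 4.231.
Sum = Δs · [f(2.55) + f(3.65) + f(4.75) + f(5.85) + f(6.95)].
Sum ≈ 20.070.

20.070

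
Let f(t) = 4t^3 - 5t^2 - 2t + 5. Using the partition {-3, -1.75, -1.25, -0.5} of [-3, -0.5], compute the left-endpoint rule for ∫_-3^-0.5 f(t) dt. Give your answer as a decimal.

-197.71875

Subinterval widths: 1.25, 0.5, 0.75.
Left endpoints: -3, -1.75, -1.25.
f(-3) = -142, f(-1.75) = -28.25, f(-1.25) = -8.125.
Sum = Σ Δt_i · f(t_i).
Sum = -197.71875.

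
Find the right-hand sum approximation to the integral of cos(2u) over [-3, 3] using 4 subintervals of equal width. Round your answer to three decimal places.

Δu = (3 − (-3))/4 = 1.5.
Right endpoints: -1.5, 0, 1.5, 3.
f(-1.5) ≈ -0.990, f(0) ≈ 1.000, f(1.5) ≈ -0.990, f(3) ≈ 0.960.
Sum = Δu · [f(-1.5) + f(0) + f(1.5) + f(3)].
Sum ≈ -0.030.

-0.030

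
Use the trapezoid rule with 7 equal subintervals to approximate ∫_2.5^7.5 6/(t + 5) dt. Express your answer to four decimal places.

3.0679

Δt = (7.5 − 2.5)/7 = 5/7.
f(2.5) = 0.8, f(45/14) = 84/115, f(55/14) = 0.672, f(65/14) = 28/45, f(75/14) = 84/145, f(85/14) = 84/155, f(95/14) = 28/55, f(7.5) = 0.48.
T_7 = (Δt/2)·[f(t_0) + 2f(t_1) + ... + 2f(t_{6}) + f(t_7)].
Sum ≈ 3.0679.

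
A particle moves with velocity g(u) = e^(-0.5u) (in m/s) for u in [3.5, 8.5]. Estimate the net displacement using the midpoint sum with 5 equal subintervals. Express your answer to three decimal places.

Δu = (8.5 − 3.5)/5 = 1.
Midpoints: 4, 5, 6, 7, 8.
g(4) ≈ 0.135, g(5) ≈ 0.082, g(6) ≈ 0.050, g(7) ≈ 0.030, g(8) ≈ 0.018.
Sum = Δu · [g(4) + g(5) + g(6) + g(7) + g(8)].
Sum ≈ 0.316.

0.316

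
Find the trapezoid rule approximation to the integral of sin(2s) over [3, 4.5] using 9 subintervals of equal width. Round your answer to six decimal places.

0.926971

Δs = (4.5 − 3)/9 = 1/6.
f(3) ≈ -0.279415, f(19/6) ≈ 0.050127, f(10/3) ≈ 0.374151, f(3.5) ≈ 0.656987, f(11/3) ≈ 0.867497, f(23/6) ≈ 0.982508, f(4) ≈ 0.989358, f(25/6) ≈ 0.887294, f(13/3) ≈ 0.687551, f(4.5) ≈ 0.412118.
T_9 = (Δs/2)·[f(s_0) + 2f(s_1) + ... + 2f(s_{8}) + f(s_9)].
Sum ≈ 0.926971.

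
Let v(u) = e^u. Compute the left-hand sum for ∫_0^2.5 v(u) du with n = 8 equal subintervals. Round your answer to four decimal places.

9.5261

Δu = (2.5 − 0)/8 = 0.3125.
Left endpoints: 0, 0.3125, 0.625, 0.9375, 1.25, 1.5625, 1.875, 2.1875.
v(0) ≈ 1.0000, v(0.3125) ≈ 1.3668, v(0.625) ≈ 1.8682, v(0.9375) ≈ 2.5536, v(1.25) ≈ 3.4903, v(1.5625) ≈ 4.7707, v(1.875) ≈ 6.5208, v(2.1875) ≈ 8.9129.
Sum = Δu · [v(0) + v(0.3125) + v(0.625) + ...].
Sum ≈ 9.5261.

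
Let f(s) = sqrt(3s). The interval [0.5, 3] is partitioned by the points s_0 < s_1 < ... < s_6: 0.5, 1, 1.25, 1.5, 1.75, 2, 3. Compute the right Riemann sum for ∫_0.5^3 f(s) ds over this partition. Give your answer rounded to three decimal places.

Subinterval widths: 0.5, 0.25, 0.25, 0.25, 0.25, 1.
Right endpoints: 1, 1.25, 1.5, 1.75, 2, 3.
f(1) ≈ 1.732, f(1.25) ≈ 1.936, f(1.5) ≈ 2.121, f(1.75) ≈ 2.291, f(2) ≈ 2.449, f(3) ≈ 3.000.
Sum = Σ Δs_i · f(s_i).
Sum ≈ 6.066.

6.066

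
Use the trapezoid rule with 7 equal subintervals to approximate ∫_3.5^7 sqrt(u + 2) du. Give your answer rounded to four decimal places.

Δu = (7 − 3.5)/7 = 0.5.
f(3.5) ≈ 2.3452, f(4) ≈ 2.4495, f(4.5) ≈ 2.5495, f(5) ≈ 2.6458, f(5.5) ≈ 2.7386, f(6) ≈ 2.8284, f(6.5) ≈ 2.9155, f(7) ≈ 3.0000.
T_7 = (Δu/2)·[f(u_0) + 2f(u_1) + ... + 2f(u_{6}) + f(u_7)].
Sum ≈ 9.3999.

9.3999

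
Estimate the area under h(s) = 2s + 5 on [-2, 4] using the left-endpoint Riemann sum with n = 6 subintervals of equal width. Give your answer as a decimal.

Δs = (4 − (-2))/6 = 1.
Left endpoints: -2, -1, 0, 1, 2, 3.
h(-2) = 1, h(-1) = 3, h(0) = 5, h(1) = 7, h(2) = 9, h(3) = 11.
Sum = Δs · [h(-2) + h(-1) + h(0) + ...].
Sum = 36.

36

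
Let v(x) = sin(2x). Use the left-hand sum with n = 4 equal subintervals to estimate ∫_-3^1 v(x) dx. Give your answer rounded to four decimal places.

0.1269

Δx = (1 − (-3))/4 = 1.
Left endpoints: -3, -2, -1, 0.
v(-3) ≈ 0.2794, v(-2) ≈ 0.7568, v(-1) ≈ -0.9093, v(0) ≈ 0.0000.
Sum = Δx · [v(-3) + v(-2) + v(-1) + v(0)].
Sum ≈ 0.1269.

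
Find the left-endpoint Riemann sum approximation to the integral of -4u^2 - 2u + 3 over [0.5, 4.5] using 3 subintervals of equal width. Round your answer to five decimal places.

-75.40741

Δu = (4.5 − 0.5)/3 = 4/3.
Left endpoints: 0.5, 11/6, 19/6.
f(0.5) = 1, f(11/6) = -127/9, f(19/6) = -391/9.
Sum = Δu · [f(0.5) + f(11/6) + f(19/6)].
Sum ≈ -75.40741.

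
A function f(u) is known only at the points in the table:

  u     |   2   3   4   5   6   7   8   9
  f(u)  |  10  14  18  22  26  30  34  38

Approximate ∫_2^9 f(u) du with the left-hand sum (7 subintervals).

154

Δu = 1.
Sum = 1·[10 + 14 + 18 + 22 + 26 + 30 + 34] = 154.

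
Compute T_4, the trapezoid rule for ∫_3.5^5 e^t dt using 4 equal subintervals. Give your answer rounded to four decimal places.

Δt = (5 − 3.5)/4 = 0.375.
f(3.5) ≈ 33.1155, f(3.875) ≈ 48.1827, f(4.25) ≈ 70.1054, f(4.625) ≈ 102.0028, f(5) ≈ 148.4132.
T_4 = (Δt/2)·[f(t_0) + 2f(t_1) + 2f(t_2) + 2f(t_3) + f(t_4)].
Sum ≈ 116.6457.

116.6457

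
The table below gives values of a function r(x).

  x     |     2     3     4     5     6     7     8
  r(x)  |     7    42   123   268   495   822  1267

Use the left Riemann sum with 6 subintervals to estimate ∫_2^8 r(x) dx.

1757

Δx = 1.
Sum = 1·[7 + 42 + 123 + 268 + 495 + 822] = 1757.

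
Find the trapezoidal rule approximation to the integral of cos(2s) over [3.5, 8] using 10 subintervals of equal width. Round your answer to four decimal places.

Δs = (8 − 3.5)/10 = 0.45.
f(3.5) ≈ 0.7539, f(3.95) ≈ -0.0460, f(4.4) ≈ -0.8111, f(4.85) ≈ -0.9624, f(5.3) ≈ -0.3853, f(5.75) ≈ 0.4833, f(6.2) ≈ 0.9862, f(6.65) ≈ 0.7427, f(7.1) ≈ -0.0628, f(7.55) ≈ -0.8208, f(8) ≈ -0.9577.
T_10 = (Δs/2)·[f(s_0) + 2f(s_1) + ... + 2f(s_{9}) + f(s_10)].
Sum ≈ -0.4401.

-0.4401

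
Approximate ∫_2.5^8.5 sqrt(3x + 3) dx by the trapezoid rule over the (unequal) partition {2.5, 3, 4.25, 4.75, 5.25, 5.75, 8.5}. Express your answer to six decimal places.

26.208441

Subinterval widths: 0.5, 1.25, 0.5, 0.5, 0.5, 2.75.
f(2.5) ≈ 3.240370, f(3) ≈ 3.464102, f(4.25) ≈ 3.968627, f(4.75) ≈ 4.153312, f(5.25) ≈ 4.330127, f(5.75) ≈ 4.500000, f(8.5) ≈ 5.338539.
On each subinterval the trapezoid contributes (Δx_i/2)·[f(x_{i-1}) + f(x_i)].
Sum ≈ 26.208441.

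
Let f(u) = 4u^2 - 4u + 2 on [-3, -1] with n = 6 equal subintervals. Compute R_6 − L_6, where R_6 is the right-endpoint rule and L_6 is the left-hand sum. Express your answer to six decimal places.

-13.333333

R_6 ≈ 48.14814815.
L_6 ≈ 61.48148148.
R_6 − L_6 ≈ -13.333333.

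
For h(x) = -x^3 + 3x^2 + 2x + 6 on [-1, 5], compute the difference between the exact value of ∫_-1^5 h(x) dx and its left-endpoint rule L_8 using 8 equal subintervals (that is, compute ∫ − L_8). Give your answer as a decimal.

Exact integral: ∫_-1^5 h(x) dx = 30.
L_8 = 44.0625.
Error = 30 − 44.0625 = -14.0625.

-14.0625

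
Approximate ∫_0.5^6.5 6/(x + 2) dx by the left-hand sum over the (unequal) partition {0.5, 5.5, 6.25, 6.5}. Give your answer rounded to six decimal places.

Subinterval widths: 5, 0.75, 0.25.
Left endpoints: 0.5, 5.5, 6.25.
f(0.5) = 2.4, f(5.5) = 0.8, f(6.25) = 8/11.
Sum = Σ Δx_i · f(x_i).
Sum ≈ 12.781818.

12.781818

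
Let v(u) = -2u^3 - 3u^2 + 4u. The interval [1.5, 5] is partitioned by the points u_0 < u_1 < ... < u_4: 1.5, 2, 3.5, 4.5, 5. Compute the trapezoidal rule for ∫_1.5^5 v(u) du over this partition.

-402.5

Subinterval widths: 0.5, 1.5, 1, 0.5.
v(1.5) = -7.5, v(2) = -20, v(3.5) = -108.5, v(4.5) = -225, v(5) = -305.
On each subinterval the trapezoid contributes (Δu_i/2)·[v(u_{i-1}) + v(u_i)].
Sum = -402.5.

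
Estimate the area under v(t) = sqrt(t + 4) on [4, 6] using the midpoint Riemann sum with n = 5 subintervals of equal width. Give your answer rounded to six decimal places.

5.997031

Δt = (6 − 4)/5 = 0.4.
Midpoints: 4.2, 4.6, 5, 5.4, 5.8.
v(4.2) ≈ 2.863564, v(4.6) ≈ 2.932576, v(5) ≈ 3.000000, v(5.4) ≈ 3.065942, v(5.8) ≈ 3.130495.
Sum = Δt · [v(4.2) + v(4.6) + v(5) + v(5.4) + v(5.8)].
Sum ≈ 5.997031.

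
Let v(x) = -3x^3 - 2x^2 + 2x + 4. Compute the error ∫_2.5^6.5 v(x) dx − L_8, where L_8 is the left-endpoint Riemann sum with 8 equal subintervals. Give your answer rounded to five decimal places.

-203.16667

Exact integral: ∫_2.5^6.5 v(x) dx ≈ -1430.1666667.
L_8 = -1227.
Error ≈ -1430.1666667 − (-1227) ≈ -203.16667.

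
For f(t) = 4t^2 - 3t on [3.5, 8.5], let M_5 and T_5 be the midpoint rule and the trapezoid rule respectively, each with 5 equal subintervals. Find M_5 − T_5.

-5

M_5 = 670.
T_5 = 675.
M_5 − T_5 = -5.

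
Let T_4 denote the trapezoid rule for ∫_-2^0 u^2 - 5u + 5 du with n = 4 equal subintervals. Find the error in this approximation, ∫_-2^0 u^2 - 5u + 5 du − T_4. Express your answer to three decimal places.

-0.083

Exact integral: ∫_-2^0 f(u) du ≈ 22.66667.
T_4 = 22.75.
Error ≈ 22.66667 − 22.75 ≈ -0.083.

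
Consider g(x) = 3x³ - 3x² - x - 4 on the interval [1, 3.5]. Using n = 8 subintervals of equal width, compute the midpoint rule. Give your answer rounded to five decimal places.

Δx = (3.5 − 1)/8 = 0.3125.
Midpoints: 1.15625, 1.46875, 1.78125, 2.09375, 2.40625, 2.71875, 3.03125, 3.34375.
g(1.15625) = -148425/32768, g(1.46875) = -79795/32768, g(1.78125) = 54235/32768, g(2.09375) = 271665/32768, g(2.40625) = 590495/32768, g(2.71875) = 1028725/32768, g(3.03125) = 1604355/32768, g(3.34375) = 2335385/32768.
Sum = Δx · [g(1.15625) + g(1.46875) + g(1.78125) + ...].
Sum ≈ 53.94592.

53.94592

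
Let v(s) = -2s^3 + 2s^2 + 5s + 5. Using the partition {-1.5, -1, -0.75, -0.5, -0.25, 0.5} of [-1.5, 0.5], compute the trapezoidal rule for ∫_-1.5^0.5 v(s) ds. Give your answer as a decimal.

10.1640625

Subinterval widths: 0.5, 0.25, 0.25, 0.25, 0.75.
v(-1.5) = 8.75, v(-1) = 4, v(-0.75) = 3.21875, v(-0.5) = 3.25, v(-0.25) = 3.90625, v(0.5) = 7.75.
On each subinterval the trapezoid contributes (Δs_i/2)·[v(s_{i-1}) + v(s_i)].
Sum = 10.1640625.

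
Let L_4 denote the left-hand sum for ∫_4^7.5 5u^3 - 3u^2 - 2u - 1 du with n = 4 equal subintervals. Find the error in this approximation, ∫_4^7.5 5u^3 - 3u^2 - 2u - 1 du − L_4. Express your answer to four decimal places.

689.7803

Exact integral: ∫_4^7.5 f(u) du = 3233.453125.
L_4 ≈ 2543.672852.
Error ≈ 3233.453125 − 2543.672852 ≈ 689.7803.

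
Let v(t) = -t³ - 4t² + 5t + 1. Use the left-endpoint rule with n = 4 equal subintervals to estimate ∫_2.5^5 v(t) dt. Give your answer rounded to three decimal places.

-191.714

Δt = (5 − 2.5)/4 = 0.625.
Left endpoints: 2.5, 3.125, 3.75, 4.375.
v(2.5) = -27.125, v(3.125) = -27113/512, v(3.75) = -89.234375, v(4.375) = -70363/512.
Sum = Δt · [v(2.5) + v(3.125) + v(3.75) + v(4.375)].
Sum ≈ -191.714.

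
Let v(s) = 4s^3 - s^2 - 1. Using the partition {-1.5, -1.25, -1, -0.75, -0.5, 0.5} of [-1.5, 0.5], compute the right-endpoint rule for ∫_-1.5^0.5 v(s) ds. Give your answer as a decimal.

Subinterval widths: 0.25, 0.25, 0.25, 0.25, 1.
Right endpoints: -1.25, -1, -0.75, -0.5, 0.5.
v(-1.25) = -10.375, v(-1) = -6, v(-0.75) = -3.25, v(-0.5) = -1.75, v(0.5) = -0.75.
Sum = Σ Δs_i · v(s_i).
Sum = -6.09375.

-6.09375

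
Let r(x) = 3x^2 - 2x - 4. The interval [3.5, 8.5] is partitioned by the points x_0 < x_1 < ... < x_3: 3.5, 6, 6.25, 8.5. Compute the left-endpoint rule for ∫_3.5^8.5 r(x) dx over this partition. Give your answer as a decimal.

Subinterval widths: 2.5, 0.25, 2.25.
Left endpoints: 3.5, 6, 6.25.
r(3.5) = 25.75, r(6) = 92, r(6.25) = 100.6875.
Sum = Σ Δx_i · r(x_i).
Sum = 313.921875.

313.921875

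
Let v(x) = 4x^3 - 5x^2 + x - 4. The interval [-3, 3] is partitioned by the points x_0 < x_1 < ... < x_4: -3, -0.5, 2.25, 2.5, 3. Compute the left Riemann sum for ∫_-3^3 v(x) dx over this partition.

Subinterval widths: 2.5, 2.75, 0.25, 0.5.
Left endpoints: -3, -0.5, 2.25, 2.5.
v(-3) = -160, v(-0.5) = -6.25, v(2.25) = 18.5, v(2.5) = 29.75.
Sum = Σ Δx_i · v(x_i).
Sum = -397.6875.

-397.6875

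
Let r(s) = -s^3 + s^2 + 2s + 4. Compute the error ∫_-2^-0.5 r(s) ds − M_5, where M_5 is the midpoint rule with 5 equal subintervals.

0.0534375

Exact integral: ∫_-2^-0.5 r(s) ds = 8.859375.
M_5 = 8.8059375.
Error = 8.859375 − 8.8059375 = 0.0534375.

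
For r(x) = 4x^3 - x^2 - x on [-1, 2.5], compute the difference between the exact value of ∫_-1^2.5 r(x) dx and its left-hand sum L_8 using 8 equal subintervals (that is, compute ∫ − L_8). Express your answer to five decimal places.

Exact integral: ∫_-1^2.5 r(x) dx ≈ 29.8958333.
L_8 = 18.15625.
Error ≈ 29.8958333 − 18.15625 ≈ 11.73958.

11.73958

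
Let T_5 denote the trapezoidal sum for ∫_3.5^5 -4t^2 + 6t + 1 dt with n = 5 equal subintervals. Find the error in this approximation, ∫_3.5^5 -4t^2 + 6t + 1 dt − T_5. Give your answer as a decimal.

Exact integral: ∫_3.5^5 f(t) dt = -69.75.
T_5 = -69.84.
Error = -69.75 − (-69.84) = 0.09.

0.09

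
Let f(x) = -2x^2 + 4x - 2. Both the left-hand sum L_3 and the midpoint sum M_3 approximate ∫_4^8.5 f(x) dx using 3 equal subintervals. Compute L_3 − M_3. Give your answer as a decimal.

L_3 = -195.75.
M_3 = -261.5625.
L_3 − M_3 = 65.8125.

65.8125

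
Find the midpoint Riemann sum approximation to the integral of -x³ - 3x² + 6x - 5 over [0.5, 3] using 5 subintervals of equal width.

Δx = (3 − 0.5)/5 = 0.5.
Midpoints: 0.75, 1.25, 1.75, 2.25, 2.75.
f(0.75) = -2.609375, f(1.25) = -4.140625, f(1.75) = -9.046875, f(2.25) = -18.078125, f(2.75) = -31.984375.
Sum = Δx · [f(0.75) + f(1.25) + f(1.75) + f(2.25) + f(2.75)].
Sum = -32.9296875.

-32.9296875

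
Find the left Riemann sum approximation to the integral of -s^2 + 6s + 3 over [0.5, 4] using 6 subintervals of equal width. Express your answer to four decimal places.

Δs = (4 − 0.5)/6 = 7/12.
Left endpoints: 0.5, 13/12, 5/3, 2.25, 17/6, 41/12.
f(0.5) = 5.75, f(13/12) = 1199/144, f(5/3) = 92/9, f(2.25) = 11.4375, f(17/6) = 431/36, f(41/12) = 1703/144.
Sum = Δs · [f(0.5) + f(13/12) + f(5/3) + ...].
Sum ≈ 34.7286.

34.7286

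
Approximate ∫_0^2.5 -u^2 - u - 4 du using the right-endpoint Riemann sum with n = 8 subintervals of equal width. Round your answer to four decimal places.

Δu = (2.5 − 0)/8 = 0.3125.
Right endpoints: 0.3125, 0.625, 0.9375, 1.25, 1.5625, 1.875, 2.1875, 2.5.
f(0.3125) = -4.41015625, f(0.625) = -5.015625, f(0.9375) = -5.81640625, f(1.25) = -6.8125, f(1.5625) = -8.00390625, f(1.875) = -9.390625, f(2.1875) = -10.97265625, f(2.5) = -12.75.
Sum = Δu · [f(0.3125) + f(0.625) + f(0.9375) + ...].
Sum ≈ -19.7412.

-19.7412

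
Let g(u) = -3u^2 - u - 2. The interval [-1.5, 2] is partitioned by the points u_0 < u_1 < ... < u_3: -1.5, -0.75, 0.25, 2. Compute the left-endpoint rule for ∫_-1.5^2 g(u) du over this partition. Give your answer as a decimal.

Subinterval widths: 0.75, 1, 1.75.
Left endpoints: -1.5, -0.75, 0.25.
g(-1.5) = -7.25, g(-0.75) = -2.9375, g(0.25) = -2.4375.
Sum = Σ Δu_i · g(u_i).
Sum = -12.640625.

-12.640625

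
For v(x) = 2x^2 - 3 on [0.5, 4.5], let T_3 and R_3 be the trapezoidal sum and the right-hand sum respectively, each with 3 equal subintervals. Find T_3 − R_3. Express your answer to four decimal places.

-26.6667

T_3 ≈ 51.037037.
R_3 ≈ 77.703704.
T_3 − R_3 ≈ -26.6667.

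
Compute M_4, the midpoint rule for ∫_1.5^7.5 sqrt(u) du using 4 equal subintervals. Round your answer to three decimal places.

Δu = (7.5 − 1.5)/4 = 1.5.
Midpoints: 2.25, 3.75, 5.25, 6.75.
f(2.25) ≈ 1.500, f(3.75) ≈ 1.936, f(5.25) ≈ 2.291, f(6.75) ≈ 2.598.
Sum = Δu · [f(2.25) + f(3.75) + f(5.25) + f(6.75)].
Sum ≈ 12.489.

12.489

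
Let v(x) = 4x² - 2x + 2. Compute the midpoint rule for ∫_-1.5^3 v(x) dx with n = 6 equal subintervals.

41.90625

Δx = (3 − (-1.5))/6 = 0.75.
Midpoints: -1.125, -0.375, 0.375, 1.125, 1.875, 2.625.
v(-1.125) = 9.3125, v(-0.375) = 3.3125, v(0.375) = 1.8125, v(1.125) = 4.8125, v(1.875) = 12.3125, v(2.625) = 24.3125.
Sum = Δx · [v(-1.125) + v(-0.375) + v(0.375) + ...].
Sum = 41.90625.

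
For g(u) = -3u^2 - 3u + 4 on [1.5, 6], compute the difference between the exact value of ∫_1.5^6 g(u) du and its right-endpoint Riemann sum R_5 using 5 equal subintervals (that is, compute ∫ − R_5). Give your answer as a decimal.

53.46

Exact integral: ∫_1.5^6 g(u) du = -245.25.
R_5 = -298.71.
Error = -245.25 − (-298.71) = 53.46.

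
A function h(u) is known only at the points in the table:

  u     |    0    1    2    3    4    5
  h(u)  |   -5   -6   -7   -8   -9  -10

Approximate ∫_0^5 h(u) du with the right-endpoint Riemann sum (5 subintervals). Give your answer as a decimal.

Δu = 1.
Sum = 1·[(-6) + (-7) + (-8) + (-9) + (-10)] = -40.

-40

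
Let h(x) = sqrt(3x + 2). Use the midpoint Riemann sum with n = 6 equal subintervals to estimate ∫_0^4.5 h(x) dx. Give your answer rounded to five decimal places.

Δx = (4.5 − 0)/6 = 0.75.
Midpoints: 0.375, 1.125, 1.875, 2.625, 3.375, 4.125.
h(0.375) ≈ 1.76777, h(1.125) ≈ 2.31840, h(1.875) ≈ 2.76134, h(2.625) ≈ 3.14245, h(3.375) ≈ 3.48210, h(4.125) ≈ 3.79144.
Sum = Δx · [h(0.375) + h(1.125) + h(1.875) + ...].
Sum ≈ 12.94762.

12.94762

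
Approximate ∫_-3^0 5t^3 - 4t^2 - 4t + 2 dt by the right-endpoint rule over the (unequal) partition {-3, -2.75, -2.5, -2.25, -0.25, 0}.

Subinterval widths: 0.25, 0.25, 0.25, 2, 0.25.
Right endpoints: -2.75, -2.5, -2.25, -0.25, 0.
f(-2.75) = -121.234375, f(-2.5) = -91.125, f(-2.25) = -66.203125, f(-0.25) = 2.671875, f(0) = 2.
Sum = Σ Δt_i · f(t_i).
Sum = -63.796875.

-63.796875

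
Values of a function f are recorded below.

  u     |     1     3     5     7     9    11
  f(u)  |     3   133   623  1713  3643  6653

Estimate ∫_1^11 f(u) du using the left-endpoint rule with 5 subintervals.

12230

Δu = 2.
Sum = 2·[3 + 133 + 623 + 1713 + 3643] = 12230.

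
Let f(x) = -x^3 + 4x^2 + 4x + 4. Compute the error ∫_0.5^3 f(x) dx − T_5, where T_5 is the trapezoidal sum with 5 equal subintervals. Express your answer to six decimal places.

Exact integral: ∫_0.5^3 f(x) dx ≈ 43.09895833.
T_5 = 42.96875.
Error ≈ 43.09895833 − 42.96875 ≈ 0.130208.

0.130208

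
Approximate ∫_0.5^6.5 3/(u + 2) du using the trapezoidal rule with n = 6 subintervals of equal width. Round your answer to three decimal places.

Δu = (6.5 − 0.5)/6 = 1.
f(0.5) = 1.2, f(1.5) = 6/7, f(2.5) = 2/3, f(3.5) = 6/11, f(4.5) = 6/13, f(5.5) = 0.4, f(6.5) = 6/17.
T_6 = (Δu/2)·[f(u_0) + 2f(u_1) + ... + 2f(u_{5}) + f(u_6)].
Sum ≈ 3.707.

3.707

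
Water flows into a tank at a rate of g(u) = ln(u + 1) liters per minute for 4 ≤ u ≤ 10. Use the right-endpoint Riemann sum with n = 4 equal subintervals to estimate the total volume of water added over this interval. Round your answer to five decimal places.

Δu = (10 − 4)/4 = 1.5.
Right endpoints: 5.5, 7, 8.5, 10.
g(5.5) ≈ 1.87180, g(7) ≈ 2.07944, g(8.5) ≈ 2.25129, g(10) ≈ 2.39790.
Sum = Δu · [g(5.5) + g(7) + g(8.5) + g(10)].
Sum ≈ 12.90065.

12.90065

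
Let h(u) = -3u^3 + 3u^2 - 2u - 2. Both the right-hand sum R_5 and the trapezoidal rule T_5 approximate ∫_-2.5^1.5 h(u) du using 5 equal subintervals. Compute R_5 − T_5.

R_5 = 12.9.
T_5 = 43.7.
R_5 − T_5 = -30.8.

-30.8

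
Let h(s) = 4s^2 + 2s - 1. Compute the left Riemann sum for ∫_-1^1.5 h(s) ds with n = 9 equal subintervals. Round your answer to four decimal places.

Δs = (1.5 − (-1))/9 = 5/18.
Left endpoints: -1, -13/18, -4/9, -1/6, 1/9, 7/18, 2/3, 17/18, 11/9.
h(-1) = 1, h(-13/18) = -29/81, h(-4/9) = -89/81, h(-1/6) = -11/9, h(1/9) = -59/81, h(7/18) = 31/81, h(2/3) = 19/9, h(17/18) = 361/81, h(11/9) = 601/81.
Sum = Δs · [h(-1) + h(-13/18) + h(-4/9) + ...].
Sum ≈ 3.3230.

3.3230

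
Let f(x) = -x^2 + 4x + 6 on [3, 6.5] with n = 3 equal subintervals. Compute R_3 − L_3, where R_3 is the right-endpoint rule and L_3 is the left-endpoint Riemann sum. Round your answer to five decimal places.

-22.45833

R_3 ≈ -7.0648148.
L_3 ≈ 15.3935185.
R_3 − L_3 ≈ -22.45833.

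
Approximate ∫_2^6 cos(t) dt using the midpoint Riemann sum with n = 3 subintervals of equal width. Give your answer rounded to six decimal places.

Δt = (6 − 2)/3 = 4/3.
Midpoints: 8/3, 4, 16/3.
f(8/3) ≈ -0.889327, f(4) ≈ -0.653644, f(16/3) ≈ 0.581803.
Sum = Δt · [f(8/3) + f(4) + f(16/3)].
Sum ≈ -1.281556.

-1.281556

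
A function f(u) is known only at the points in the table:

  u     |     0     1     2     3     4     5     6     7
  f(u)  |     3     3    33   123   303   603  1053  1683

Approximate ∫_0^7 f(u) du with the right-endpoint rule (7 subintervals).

3801

Δu = 1.
Sum = 1·[3 + 33 + 123 + 303 + 603 + 1053 + 1683] = 3801.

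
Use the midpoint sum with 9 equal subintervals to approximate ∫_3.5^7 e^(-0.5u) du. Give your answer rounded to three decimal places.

0.287

Δu = (7 − 3.5)/9 = 7/18.
Midpoints: 133/36, 49/12, 161/36, 175/36, 5.25, 203/36, 217/36, 77/12, 245/36.
f(133/36) ≈ 0.158, f(49/12) ≈ 0.130, f(161/36) ≈ 0.107, f(175/36) ≈ 0.088, f(5.25) ≈ 0.072, f(203/36) ≈ 0.060, f(217/36) ≈ 0.049, f(77/12) ≈ 0.040, f(245/36) ≈ 0.033.
Sum = Δu · [f(133/36) + f(49/12) + f(161/36) + ...].
Sum ≈ 0.287.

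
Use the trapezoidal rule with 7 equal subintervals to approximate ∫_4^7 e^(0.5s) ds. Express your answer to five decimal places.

51.64953

Δs = (7 − 4)/7 = 3/7.
f(4) ≈ 7.38906, f(31/7) ≈ 9.15487, f(34/7) ≈ 11.34267, f(37/7) ≈ 14.05330, f(40/7) ≈ 17.41171, f(43/7) ≈ 21.57270, f(46/7) ≈ 26.72807, f(7) ≈ 33.11545.
T_7 = (Δs/2)·[f(s_0) + 2f(s_1) + ... + 2f(s_{6}) + f(s_7)].
Sum ≈ 51.64953.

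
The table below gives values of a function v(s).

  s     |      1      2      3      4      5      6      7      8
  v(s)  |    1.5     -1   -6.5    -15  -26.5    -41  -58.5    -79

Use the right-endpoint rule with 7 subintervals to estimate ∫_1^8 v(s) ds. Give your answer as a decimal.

Δs = 1.
Sum = 1·[(-1) + (-6.5) + (-15) + (-26.5) + (-41) + (-58.5) + (-79)] = -227.5.

-227.5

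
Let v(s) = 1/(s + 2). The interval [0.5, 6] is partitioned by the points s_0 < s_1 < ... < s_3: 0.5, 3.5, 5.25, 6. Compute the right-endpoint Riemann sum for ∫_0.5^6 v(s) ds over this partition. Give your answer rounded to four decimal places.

0.8806

Subinterval widths: 3, 1.75, 0.75.
Right endpoints: 3.5, 5.25, 6.
v(3.5) = 2/11, v(5.25) = 4/29, v(6) = 0.125.
Sum = Σ Δs_i · v(s_i).
Sum ≈ 0.8806.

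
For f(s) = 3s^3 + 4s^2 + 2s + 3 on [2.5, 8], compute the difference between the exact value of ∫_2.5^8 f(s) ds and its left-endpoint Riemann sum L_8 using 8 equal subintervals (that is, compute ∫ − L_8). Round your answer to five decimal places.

572.86922

Exact integral: ∫_2.5^8 f(s) ds ≈ 3778.7864583.
L_8 ≈ 3205.9172363.
Error ≈ 3778.7864583 − 3205.9172363 ≈ 572.86922.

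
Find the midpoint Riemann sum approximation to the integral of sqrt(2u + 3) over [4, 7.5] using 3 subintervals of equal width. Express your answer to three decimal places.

13.299

Δu = (7.5 − 4)/3 = 7/6.
Midpoints: 55/12, 5.75, 83/12.
f(55/12) ≈ 3.488, f(5.75) ≈ 3.808, f(83/12) ≈ 4.103.
Sum = Δu · [f(55/12) + f(5.75) + f(83/12)].
Sum ≈ 13.299.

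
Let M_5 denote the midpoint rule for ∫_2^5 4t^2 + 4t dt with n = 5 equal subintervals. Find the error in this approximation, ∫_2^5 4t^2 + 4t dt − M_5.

0.36

Exact integral: ∫_2^5 f(t) dt = 198.
M_5 = 197.64.
Error = 198 − 197.64 = 0.36.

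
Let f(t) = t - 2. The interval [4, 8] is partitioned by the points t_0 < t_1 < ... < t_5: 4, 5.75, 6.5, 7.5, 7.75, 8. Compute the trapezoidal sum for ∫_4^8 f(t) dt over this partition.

Subinterval widths: 1.75, 0.75, 1, 0.25, 0.25.
f(4) = 2, f(5.75) = 3.75, f(6.5) = 4.5, f(7.5) = 5.5, f(7.75) = 5.75, f(8) = 6.
On each subinterval the trapezoid contributes (Δt_i/2)·[f(t_{i-1}) + f(t_i)].
Sum = 16.

16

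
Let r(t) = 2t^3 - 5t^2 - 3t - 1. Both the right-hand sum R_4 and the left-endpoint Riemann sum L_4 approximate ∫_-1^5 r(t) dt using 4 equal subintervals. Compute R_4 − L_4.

171

R_4 = 161.25.
L_4 = -9.75.
R_4 − L_4 = 171.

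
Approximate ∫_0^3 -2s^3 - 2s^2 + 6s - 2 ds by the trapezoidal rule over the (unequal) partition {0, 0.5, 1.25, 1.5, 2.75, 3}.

-42.9609375

Subinterval widths: 0.5, 0.75, 0.25, 1.25, 0.25.
f(0) = -2, f(0.5) = 0.25, f(1.25) = -1.53125, f(1.5) = -4.25, f(2.75) = -42.21875, f(3) = -56.
On each subinterval the trapezoid contributes (Δs_i/2)·[f(s_{i-1}) + f(s_i)].
Sum = -42.9609375.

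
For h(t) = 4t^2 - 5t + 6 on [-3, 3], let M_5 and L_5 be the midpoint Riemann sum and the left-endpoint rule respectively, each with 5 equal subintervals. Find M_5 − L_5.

M_5 = 105.12.
L_5 = 131.76.
M_5 − L_5 = -26.64.

-26.64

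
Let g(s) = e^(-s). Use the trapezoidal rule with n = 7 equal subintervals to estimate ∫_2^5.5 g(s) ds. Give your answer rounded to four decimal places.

Δs = (5.5 − 2)/7 = 0.5.
g(2) ≈ 0.1353, g(2.5) ≈ 0.0821, g(3) ≈ 0.0498, g(3.5) ≈ 0.0302, g(4) ≈ 0.0183, g(4.5) ≈ 0.0111, g(5) ≈ 0.0067, g(5.5) ≈ 0.0041.
T_7 = (Δs/2)·[g(s_0) + 2g(s_1) + ... + 2g(s_{6}) + g(s_7)].
Sum ≈ 0.1340.

0.1340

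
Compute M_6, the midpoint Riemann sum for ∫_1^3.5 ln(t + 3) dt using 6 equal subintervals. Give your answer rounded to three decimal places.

Δt = (3.5 − 1)/6 = 5/12.
Midpoints: 29/24, 1.625, 49/24, 59/24, 2.875, 79/24.
f(29/24) ≈ 1.437, f(1.625) ≈ 1.531, f(49/24) ≈ 1.618, f(59/24) ≈ 1.697, f(2.875) ≈ 1.771, f(79/24) ≈ 1.839.
Sum = Δt · [f(29/24) + f(1.625) + f(49/24) + ...].
Sum ≈ 4.122.

4.122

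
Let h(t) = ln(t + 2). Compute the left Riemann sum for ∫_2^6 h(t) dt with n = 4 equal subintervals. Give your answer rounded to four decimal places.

Δt = (6 − 2)/4 = 1.
Left endpoints: 2, 3, 4, 5.
h(2) ≈ 1.3863, h(3) ≈ 1.6094, h(4) ≈ 1.7918, h(5) ≈ 1.9459.
Sum = Δt · [h(2) + h(3) + h(4) + h(5)].
Sum ≈ 6.7334.

6.7334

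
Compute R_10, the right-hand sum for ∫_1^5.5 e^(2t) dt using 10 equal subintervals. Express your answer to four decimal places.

Δt = (5.5 − 1)/10 = 0.45.
Right endpoints: 1.45, 1.9, 2.35, 2.8, 3.25, 3.7, 4.15, 4.6, 5.05, 5.5.
f(1.45) ≈ 18.1741, f(1.9) ≈ 44.7012, f(2.35) ≈ 109.9472, f(2.8) ≈ 270.4264, f(3.25) ≈ 665.1416, f(3.7) ≈ 1635.9844, f(4.15) ≈ 4023.8724, f(4.6) ≈ 9897.1291, f(5.05) ≈ 24343.0094, f(5.5) ≈ 59874.1417.
Sum = Δt · [f(1.45) + f(1.9) + f(2.35) + ...].
Sum ≈ 45397.1374.

45397.1374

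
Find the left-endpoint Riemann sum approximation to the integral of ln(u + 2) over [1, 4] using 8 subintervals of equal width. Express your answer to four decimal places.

4.3228

Δu = (4 − 1)/8 = 0.375.
Left endpoints: 1, 1.375, 1.75, 2.125, 2.5, 2.875, 3.25, 3.625.
f(1) ≈ 1.0986, f(1.375) ≈ 1.2164, f(1.75) ≈ 1.3218, f(2.125) ≈ 1.4171, f(2.5) ≈ 1.5041, f(2.875) ≈ 1.5841, f(3.25) ≈ 1.6582, f(3.625) ≈ 1.7272.
Sum = Δu · [f(1) + f(1.375) + f(1.75) + ...].
Sum ≈ 4.3228.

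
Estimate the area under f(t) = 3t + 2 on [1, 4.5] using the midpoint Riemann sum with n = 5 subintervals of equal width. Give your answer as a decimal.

Δt = (4.5 − 1)/5 = 0.7.
Midpoints: 1.35, 2.05, 2.75, 3.45, 4.15.
f(1.35) = 6.05, f(2.05) = 8.15, f(2.75) = 10.25, f(3.45) = 12.35, f(4.15) = 14.45.
Sum = Δt · [f(1.35) + f(2.05) + f(2.75) + f(3.45) + f(4.15)].
Sum = 35.875.

35.875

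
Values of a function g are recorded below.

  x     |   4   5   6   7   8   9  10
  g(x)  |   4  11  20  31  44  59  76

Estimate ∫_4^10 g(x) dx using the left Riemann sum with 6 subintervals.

Δx = 1.
Sum = 1·[4 + 11 + 20 + 31 + 44 + 59] = 169.

169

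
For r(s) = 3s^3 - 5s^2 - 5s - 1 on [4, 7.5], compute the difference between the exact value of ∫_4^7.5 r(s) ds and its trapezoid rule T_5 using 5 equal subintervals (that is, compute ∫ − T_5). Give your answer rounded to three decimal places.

Exact integral: ∫_4^7.5 r(s) ds ≈ 1480.46354.
T_5 = 1493.82625.
Error ≈ 1480.46354 − 1493.82625 ≈ -13.363.

-13.363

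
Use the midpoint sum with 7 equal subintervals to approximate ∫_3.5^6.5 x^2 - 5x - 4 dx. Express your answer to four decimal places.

-9.7959

Δx = (6.5 − 3.5)/7 = 3/7.
Midpoints: 26/7, 29/7, 32/7, 5, 38/7, 41/7, 44/7.
f(26/7) = -430/49, f(29/7) = -370/49, f(32/7) = -292/49, f(5) = -4, f(38/7) = -82/49, f(41/7) = 50/49, f(44/7) = 200/49.
Sum = Δx · [f(26/7) + f(29/7) + f(32/7) + ...].
Sum ≈ -9.7959.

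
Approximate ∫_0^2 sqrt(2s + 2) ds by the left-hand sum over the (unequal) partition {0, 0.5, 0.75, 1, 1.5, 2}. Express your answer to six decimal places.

3.725861

Subinterval widths: 0.5, 0.25, 0.25, 0.5, 0.5.
Left endpoints: 0, 0.5, 0.75, 1, 1.5.
f(0) ≈ 1.414214, f(0.5) ≈ 1.732051, f(0.75) ≈ 1.870829, f(1) ≈ 2.000000, f(1.5) ≈ 2.236068.
Sum = Σ Δs_i · f(s_i).
Sum ≈ 3.725861.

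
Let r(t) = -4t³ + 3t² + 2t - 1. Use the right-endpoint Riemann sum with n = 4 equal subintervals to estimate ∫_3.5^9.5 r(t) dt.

Δt = (9.5 − 3.5)/4 = 1.5.
Right endpoints: 5, 6.5, 8, 9.5.
r(5) = -416, r(6.5) = -959.75, r(8) = -1841, r(9.5) = -3140.75.
Sum = Δt · [r(5) + r(6.5) + r(8) + r(9.5)].
Sum = -9536.25.

-9536.25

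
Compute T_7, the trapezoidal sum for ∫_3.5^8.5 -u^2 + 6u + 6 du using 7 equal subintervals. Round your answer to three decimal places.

Δu = (8.5 − 3.5)/7 = 5/7.
f(3.5) = 14.75, f(59/14) = 2651/196, f(69/14) = 2211/196, f(79/14) = 1571/196, f(89/14) = 731/196, f(99/14) = -309/196, f(109/14) = -1549/196, f(8.5) = -15.25.
T_7 = (Δu/2)·[f(u_0) + 2f(u_1) + ... + 2f(u_{6}) + f(u_7)].
Sum ≈ 19.158.

19.158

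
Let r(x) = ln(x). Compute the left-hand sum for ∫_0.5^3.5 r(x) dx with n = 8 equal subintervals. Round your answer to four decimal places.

Δx = (3.5 − 0.5)/8 = 0.375.
Left endpoints: 0.5, 0.875, 1.25, 1.625, 2, 2.375, 2.75, 3.125.
r(0.5) ≈ -0.6931, r(0.875) ≈ -0.1335, r(1.25) ≈ 0.2231, r(1.625) ≈ 0.4855, r(2) ≈ 0.6931, r(2.375) ≈ 0.8650, r(2.75) ≈ 1.0116, r(3.125) ≈ 1.1394.
Sum = Δx · [r(0.5) + r(0.875) + r(1.25) + ...].
Sum ≈ 1.3467.

1.3467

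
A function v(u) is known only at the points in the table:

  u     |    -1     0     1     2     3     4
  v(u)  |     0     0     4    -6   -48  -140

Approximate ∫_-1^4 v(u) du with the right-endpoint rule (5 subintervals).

Δu = 1.
Sum = 1·[0 + 4 + (-6) + (-48) + (-140)] = -190.

-190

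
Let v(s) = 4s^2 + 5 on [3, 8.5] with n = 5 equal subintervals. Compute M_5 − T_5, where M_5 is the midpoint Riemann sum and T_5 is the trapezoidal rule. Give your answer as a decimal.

-6.655

M_5 = 808.115.
T_5 = 814.77.
M_5 − T_5 = -6.655.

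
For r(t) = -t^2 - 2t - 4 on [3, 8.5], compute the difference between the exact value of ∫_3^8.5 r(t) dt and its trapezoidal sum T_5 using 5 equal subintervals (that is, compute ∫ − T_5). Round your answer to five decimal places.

Exact integral: ∫_3^8.5 r(t) dt ≈ -280.9583333.
T_5 = -282.0675.
Error ≈ -280.9583333 − (-282.0675) ≈ 1.10917.

1.10917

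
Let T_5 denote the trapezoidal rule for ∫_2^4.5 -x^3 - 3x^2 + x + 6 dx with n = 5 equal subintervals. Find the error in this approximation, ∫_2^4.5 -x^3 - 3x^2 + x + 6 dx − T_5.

1.328125

Exact integral: ∫_2^4.5 f(x) dx = -158.515625.
T_5 = -159.84375.
Error = -158.515625 − (-159.84375) = 1.328125.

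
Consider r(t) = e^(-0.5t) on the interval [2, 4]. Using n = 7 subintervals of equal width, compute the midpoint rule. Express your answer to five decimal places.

0.46469

Δt = (4 − 2)/7 = 2/7.
Midpoints: 15/7, 17/7, 19/7, 3, 23/7, 25/7, 27/7.
r(15/7) ≈ 0.34252, r(17/7) ≈ 0.29692, r(19/7) ≈ 0.25740, r(3) ≈ 0.22313, r(23/7) ≈ 0.19343, r(25/7) ≈ 0.16768, r(27/7) ≈ 0.14536.
Sum = Δt · [r(15/7) + r(17/7) + r(19/7) + ...].
Sum ≈ 0.46469.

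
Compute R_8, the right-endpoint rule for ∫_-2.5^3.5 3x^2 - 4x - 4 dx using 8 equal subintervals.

Δx = (3.5 − (-2.5))/8 = 0.75.
Right endpoints: -1.75, -1, -0.25, 0.5, 1.25, 2, 2.75, 3.5.
f(-1.75) = 12.1875, f(-1) = 3, f(-0.25) = -2.8125, f(0.5) = -5.25, f(1.25) = -4.3125, f(2) = 0, f(2.75) = 7.6875, f(3.5) = 18.75.
Sum = Δx · [f(-1.75) + f(-1) + f(-0.25) + ...].
Sum = 21.9375.

21.9375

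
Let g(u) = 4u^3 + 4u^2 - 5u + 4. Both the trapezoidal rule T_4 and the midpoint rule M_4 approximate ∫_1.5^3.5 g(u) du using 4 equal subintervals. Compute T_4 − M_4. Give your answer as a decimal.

T_4 = 183.5.
M_4 = 179.25.
T_4 − M_4 = 4.25.

4.25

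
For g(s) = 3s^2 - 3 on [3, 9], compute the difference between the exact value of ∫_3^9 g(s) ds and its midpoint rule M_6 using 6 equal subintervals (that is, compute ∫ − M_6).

Exact integral: ∫_3^9 g(s) ds = 684.
M_6 = 682.5.
Error = 684 − 682.5 = 1.5.

1.5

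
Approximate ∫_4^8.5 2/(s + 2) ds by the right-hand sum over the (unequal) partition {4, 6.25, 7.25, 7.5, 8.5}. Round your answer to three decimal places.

1.005

Subinterval widths: 2.25, 1, 0.25, 1.
Right endpoints: 6.25, 7.25, 7.5, 8.5.
f(6.25) = 8/33, f(7.25) = 8/37, f(7.5) = 4/19, f(8.5) = 4/21.
Sum = Σ Δs_i · f(s_i).
Sum ≈ 1.005.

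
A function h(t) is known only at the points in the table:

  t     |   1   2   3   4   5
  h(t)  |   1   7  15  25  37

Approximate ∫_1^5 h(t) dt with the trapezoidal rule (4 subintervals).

Δt = 1.
T_4 = (1/2)·[1 + 2·7 + 2·15 + 2·25 + 37] = 66.

66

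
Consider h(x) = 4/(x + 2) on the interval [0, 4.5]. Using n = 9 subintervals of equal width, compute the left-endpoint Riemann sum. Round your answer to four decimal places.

5.0795

Δx = (4.5 − 0)/9 = 0.5.
Left endpoints: 0, 0.5, 1, 1.5, 2, 2.5, 3, 3.5, 4.
h(0) = 2, h(0.5) = 1.6, h(1) = 4/3, h(1.5) = 8/7, h(2) = 1, h(2.5) = 8/9, h(3) = 0.8, h(3.5) = 8/11, h(4) = 2/3.
Sum = Δx · [h(0) + h(0.5) + h(1) + ...].
Sum ≈ 5.0795.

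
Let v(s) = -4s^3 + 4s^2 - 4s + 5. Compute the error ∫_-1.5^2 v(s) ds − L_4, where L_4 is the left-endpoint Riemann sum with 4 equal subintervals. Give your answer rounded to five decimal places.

Exact integral: ∫_-1.5^2 v(s) ds ≈ 18.2291667.
L_4 = 41.64453125.
Error ≈ 18.2291667 − 41.64453125 ≈ -23.41536.

-23.41536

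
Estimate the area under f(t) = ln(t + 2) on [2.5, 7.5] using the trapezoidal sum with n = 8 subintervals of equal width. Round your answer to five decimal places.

Δt = (7.5 − 2.5)/8 = 0.625.
f(2.5) ≈ 1.50408, f(3.125) ≈ 1.63413, f(3.75) ≈ 1.74920, f(4.375) ≈ 1.85238, f(5) ≈ 1.94591, f(5.625) ≈ 2.03143, f(6.25) ≈ 2.11021, f(6.875) ≈ 2.18324, f(7.5) ≈ 2.25129.
T_8 = (Δt/2)·[f(t_0) + 2f(t_1) + ... + 2f(t_{7}) + f(t_8)].
Sum ≈ 9.61512.

9.61512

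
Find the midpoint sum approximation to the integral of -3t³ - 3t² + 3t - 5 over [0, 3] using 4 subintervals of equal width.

-86.9296875

Δt = (3 − 0)/4 = 0.75.
Midpoints: 0.375, 1.125, 1.875, 2.625.
f(0.375) = -2281/512, f(1.125) = -4963/512, f(1.875) = -15205/512, f(2.625) = -36895/512.
Sum = Δt · [f(0.375) + f(1.125) + f(1.875) + f(2.625)].
Sum = -86.9296875.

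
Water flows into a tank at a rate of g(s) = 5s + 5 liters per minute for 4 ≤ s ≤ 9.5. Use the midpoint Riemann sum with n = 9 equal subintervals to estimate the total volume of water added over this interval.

Δs = (9.5 − 4)/9 = 11/18.
Midpoints: 155/36, 59/12, 199/36, 221/36, 6.75, 265/36, 287/36, 103/12, 331/36.
g(155/36) = 955/36, g(59/12) = 355/12, g(199/36) = 1175/36, g(221/36) = 1285/36, g(6.75) = 38.75, g(265/36) = 1505/36, g(287/36) = 1615/36, g(103/12) = 575/12, g(331/36) = 1835/36.
Sum = Δs · [g(155/36) + g(59/12) + g(199/36) + ...].
Sum = 213.125.

213.125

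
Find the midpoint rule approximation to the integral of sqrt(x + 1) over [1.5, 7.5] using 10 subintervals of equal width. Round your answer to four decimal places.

13.8880

Δx = (7.5 − 1.5)/10 = 0.6.
Midpoints: 1.8, 2.4, 3, 3.6, 4.2, 4.8, 5.4, 6, 6.6, 7.2.
f(1.8) ≈ 1.6733, f(2.4) ≈ 1.8439, f(3) ≈ 2.0000, f(3.6) ≈ 2.1448, f(4.2) ≈ 2.2804, f(4.8) ≈ 2.4083, f(5.4) ≈ 2.5298, f(6) ≈ 2.6458, f(6.6) ≈ 2.7568, f(7.2) ≈ 2.8636.
Sum = Δx · [f(1.8) + f(2.4) + f(3) + ...].
Sum ≈ 13.8880.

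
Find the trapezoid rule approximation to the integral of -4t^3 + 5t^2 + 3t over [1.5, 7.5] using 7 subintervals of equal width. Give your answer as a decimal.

-2416.5

Δt = (7.5 − 1.5)/7 = 6/7.
f(1.5) = 2.25, f(33/14) = -24057/1372, f(45/14) = -98145/1372, f(57/14) = -239913/1372, f(69/14) = -470097/1372, f(81/14) = -809433/1372, f(93/14) = -1278657/1372, f(7.5) = -1383.75.
T_7 = (Δt/2)·[f(t_0) + 2f(t_1) + ... + 2f(t_{6}) + f(t_7)].
Sum = -2416.5.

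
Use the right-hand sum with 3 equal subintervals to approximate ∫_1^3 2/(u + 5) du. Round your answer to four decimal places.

Δu = (3 − 1)/3 = 2/3.
Right endpoints: 5/3, 7/3, 3.
f(5/3) = 0.3, f(7/3) = 3/11, f(3) = 0.25.
Sum = Δu · [f(5/3) + f(7/3) + f(3)].
Sum ≈ 0.5485.

0.5485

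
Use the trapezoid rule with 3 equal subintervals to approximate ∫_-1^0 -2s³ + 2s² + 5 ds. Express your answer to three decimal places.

6.259

Δs = (0 − (-1))/3 = 1/3.
f(-1) = 9, f(-2/3) = 175/27, f(-1/3) = 143/27, f(0) = 5.
T_3 = (Δs/2)·[f(s_0) + 2f(s_1) + 2f(s_2) + f(s_3)].
Sum ≈ 6.259.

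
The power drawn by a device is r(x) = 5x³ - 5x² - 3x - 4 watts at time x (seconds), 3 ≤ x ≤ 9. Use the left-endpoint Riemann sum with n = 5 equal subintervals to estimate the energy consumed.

5041.2

Δx = (9 − 3)/5 = 1.2.
Left endpoints: 3, 4.2, 5.4, 6.6, 7.8.
r(3) = 77, r(4.2) = 265.64, r(5.4) = 621.32, r(6.6) = 1195.88, r(7.8) = 2041.16.
Sum = Δx · [r(3) + r(4.2) + r(5.4) + r(6.6) + r(7.8)].
Sum = 5041.2.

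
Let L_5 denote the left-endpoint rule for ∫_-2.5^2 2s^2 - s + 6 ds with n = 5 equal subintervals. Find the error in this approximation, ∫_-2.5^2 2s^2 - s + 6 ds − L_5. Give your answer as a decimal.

-5.265

Exact integral: ∫_-2.5^2 f(s) ds = 43.875.
L_5 = 49.14.
Error = 43.875 − 49.14 = -5.265.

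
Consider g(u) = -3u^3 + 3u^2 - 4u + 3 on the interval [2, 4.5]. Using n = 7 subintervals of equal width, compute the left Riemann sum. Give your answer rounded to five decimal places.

Δu = (4.5 − 2)/7 = 5/14.
Left endpoints: 2, 33/14, 19/7, 43/14, 24/7, 53/14, 29/7.
g(2) = -17, g(33/14) = -79713/2744, g(19/7) = -15691/343, g(43/14) = -186343/2744, g(24/7) = -33051/343, g(53/14) = -361973/2744, g(29/7) = -60161/343.
Sum = Δu · [g(2) + g(33/14) + g(19/7) + ...].
Sum ≈ -201.20536.

-201.20536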